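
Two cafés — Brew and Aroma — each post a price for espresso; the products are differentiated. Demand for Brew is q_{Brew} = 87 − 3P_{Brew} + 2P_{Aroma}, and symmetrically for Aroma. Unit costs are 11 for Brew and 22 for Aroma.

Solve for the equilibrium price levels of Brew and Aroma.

32.0625, 36.1875

Brew's profit: π = (P_{Brew} − 11)(87 − 3P_{Brew} + 2P_{Aroma}).
∂π/∂P_{Brew} = 120 − 6P_{Brew} + 2P_{Aroma} = 0 ⇒ P_{Brew} = 20 + (1/3)P_{Aroma}.
Similarly P_{Aroma} = 25.5 + (1/3)P_{Brew}.
Plugging P_{Aroma} into Brew's best response: P_{Brew} = 20 + (1/3)(25.5 + (1/3)P_{Brew}) ⇒ (8/9)P_{Brew} = 28.5, so P_{Brew} = 32.0625.
Then P_{Aroma} = 25.5 + (1/3)·32.0625 = 36.1875.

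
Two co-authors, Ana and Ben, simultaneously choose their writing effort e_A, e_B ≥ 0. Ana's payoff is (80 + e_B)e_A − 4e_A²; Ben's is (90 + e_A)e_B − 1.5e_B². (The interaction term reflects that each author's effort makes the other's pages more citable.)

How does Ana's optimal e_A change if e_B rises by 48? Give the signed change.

6

Expanding Ana's payoff: 80e_A + e_Be_A − 4e_A².
∂π/∂e_A = 80 + e_B − 8e_A = 0, so e_A = 10 + 0.125e_B.
The reaction-function slope is 0.125, so a 48-unit rise in e_B moves e_A by 0.125 × 48 = 6. Ana's best response rises — the actions are strategic complements.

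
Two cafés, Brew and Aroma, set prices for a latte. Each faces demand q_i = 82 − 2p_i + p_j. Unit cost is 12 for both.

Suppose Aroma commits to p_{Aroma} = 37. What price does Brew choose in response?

Brew's profit: π = (p_{Brew} − 12)(82 − 2p_{Brew} + p_{Aroma}).
∂π/∂p_{Brew} = 106 − 4p_{Brew} + p_{Aroma} = 0 ⇒ p_{Brew} = 26.5 + 0.25p_{Aroma}.
At p_{Aroma} = 37: p_{Brew} = 26.5 + 0.25·37 = 35.75.

35.75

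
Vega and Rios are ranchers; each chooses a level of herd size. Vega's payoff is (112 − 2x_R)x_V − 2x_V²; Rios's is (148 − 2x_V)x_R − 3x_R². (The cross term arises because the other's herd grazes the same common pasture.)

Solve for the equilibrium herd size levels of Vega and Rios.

Expanding Vega's payoff: 112x_V − 2x_Rx_V − 2x_V².
∂π/∂x_V = 112 − 2x_R − 4x_V = 0, so x_V = 28 − 0.5x_R.
Likewise for Rios: x_R = 74/3 − (1/3)x_V.
Substituting the second reaction function into the first: x_V = 28 − 0.5(74/3 − (1/3)x_V), which gives (5/6)x_V = 47/3 ⇒ x_V = 18.8.
Then x_R = 74/3 − (1/3)·18.8 = 18.4.

18.8, 18.4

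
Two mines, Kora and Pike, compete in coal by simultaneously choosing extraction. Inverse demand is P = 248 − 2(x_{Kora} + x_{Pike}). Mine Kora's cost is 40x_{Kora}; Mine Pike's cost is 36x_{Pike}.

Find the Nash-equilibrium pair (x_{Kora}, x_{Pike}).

34, 36

Mine Kora's profit: π = x_{Kora}(248 − 2(x_{Kora} + x_{Pike})) − 40x_{Kora}.
∂π/∂x_{Kora} = 208 − 4x_{Kora} − 2x_{Pike} = 0, so x_{Kora} = 52 − 0.5x_{Pike}.
By the same steps for Pike: x_{Pike} = 53 − 0.5x_{Kora}.
Substituting the second reaction function into the first: x_{Kora} = 52 − 0.5(53 − 0.5x_{Kora}), which gives 0.75x_{Kora} = 25.5 ⇒ x_{Kora} = 34.
Then x_{Pike} = 53 − 0.5·34 = 36.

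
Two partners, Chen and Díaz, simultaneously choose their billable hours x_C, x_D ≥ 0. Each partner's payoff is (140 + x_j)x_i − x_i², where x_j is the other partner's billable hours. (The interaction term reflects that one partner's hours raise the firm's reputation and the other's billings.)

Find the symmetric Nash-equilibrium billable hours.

140

Chen's payoff is (140 + x_D)x_C − x_C².
∂π/∂x_C = 140 + x_D − 2x_C = 0, so x_C = 70 + 0.5x_D.
Setting x_C = x_D in the reaction function: x_C = 70 + 0.5x_C, so x_C = 70 / 0.5 = 140.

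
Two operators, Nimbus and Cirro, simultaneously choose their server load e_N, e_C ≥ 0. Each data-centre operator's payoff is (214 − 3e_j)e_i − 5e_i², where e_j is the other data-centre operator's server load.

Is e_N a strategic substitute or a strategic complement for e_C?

strategic substitutes

Nimbus's payoff is (214 − 3e_C)e_N − 5e_N².
∂π/∂e_N = 214 − 3e_C − 10e_N = 0, so e_N = 21.4 − 0.3e_C.
The best-response slope de_N/de_C = −0.3 < 0: the reaction function is downward-sloping, so the choices are strategic substitutes.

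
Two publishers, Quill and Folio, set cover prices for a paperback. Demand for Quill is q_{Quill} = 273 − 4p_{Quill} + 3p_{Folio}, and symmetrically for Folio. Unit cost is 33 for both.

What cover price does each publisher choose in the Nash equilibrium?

Quill's profit: π = (p_{Quill} − 33)(273 − 4p_{Quill} + 3p_{Folio}).
∂π/∂p_{Quill} = 405 − 8p_{Quill} + 3p_{Folio} = 0 ⇒ p_{Quill} = 50.625 + 0.375p_{Folio}.
Setting p_{Quill} = p_{Folio} in the reaction function: p_{Quill} = 50.625 + 0.375p_{Quill}, so p_{Quill} = 50.625 / 0.625 = 81.

81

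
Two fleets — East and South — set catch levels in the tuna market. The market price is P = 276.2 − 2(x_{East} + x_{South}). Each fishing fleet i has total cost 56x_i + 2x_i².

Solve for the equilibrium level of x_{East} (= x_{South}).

22.02

Fishing fleet East's profit: π = x_{East}(276.2 − 2(x_{East} + x_{South})) − 56x_{East} − 2x_{East}².
∂π/∂x_{East} = 220.2 − 8x_{East} − 2x_{South} = 0, so x_{East} = 27.525 − 0.25x_{South}.
The game is symmetric, so in equilibrium x_{South} = x_{East}: the reaction function gives 1.25x_{East} = 27.525, hence x_{East} = 22.02.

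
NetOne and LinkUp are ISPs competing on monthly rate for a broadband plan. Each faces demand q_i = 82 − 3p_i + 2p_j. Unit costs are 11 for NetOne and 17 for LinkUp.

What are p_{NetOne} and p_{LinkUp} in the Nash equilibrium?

29.875, 32.125

NetOne's profit: π = (p_{NetOne} − 11)(82 − 3p_{NetOne} + 2p_{LinkUp}).
∂π/∂p_{NetOne} = 115 − 6p_{NetOne} + 2p_{LinkUp} = 0 ⇒ p_{NetOne} = 115/6 + (1/3)p_{LinkUp}.
Similarly p_{LinkUp} = 133/6 + (1/3)p_{NetOne}.
Solving the two reaction functions simultaneously: (1 − (1/3)(1/3))p_{NetOne} = 115/6 + (1/3)·(133/6), so (8/9)p_{NetOne} = 239/9 and p_{NetOne} = 29.875.
Then p_{LinkUp} = 133/6 + (1/3)·29.875 = 32.125.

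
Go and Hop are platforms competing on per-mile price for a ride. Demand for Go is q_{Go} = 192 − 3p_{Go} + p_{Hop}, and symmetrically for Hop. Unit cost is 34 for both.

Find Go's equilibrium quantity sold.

Go's profit: π = (p_{Go} − 34)(192 − 3p_{Go} + p_{Hop}).
∂π/∂p_{Go} = 294 − 6p_{Go} + p_{Hop} = 0 ⇒ p_{Go} = 49 + (1/6)p_{Hop}.
The game is symmetric, so in equilibrium p_{Hop} = p_{Go}: the reaction function gives (5/6)p_{Go} = 49, hence p_{Go} = 58.8.
q_{Go} = 192 − 3·58.8 + 58.8 = 74.4.

74.4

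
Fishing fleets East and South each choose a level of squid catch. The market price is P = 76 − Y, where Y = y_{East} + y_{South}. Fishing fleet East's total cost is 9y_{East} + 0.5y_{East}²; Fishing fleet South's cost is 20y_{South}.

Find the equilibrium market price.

40.2

Fishing fleet East's profit: π = y_{East}(76 − (y_{East} + y_{South})) − 9y_{East} − 0.5y_{East}².
∂π/∂y_{East} = 67 − 3y_{East} − y_{South} = 0, so y_{East} = 67/3 − (1/3)y_{South}.
For South: ∂π/∂y_{South} = 56 − 2y_{South} − y_{East} = 0 ⇒ y_{South} = 28 − 0.5y_{East}.
Plugging y_{South} into East's best response: y_{East} = 67/3 − (1/3)(28 − 0.5y_{East}) ⇒ (5/6)y_{East} = 13, so y_{East} = 15.6.
Then y_{South} = 28 − 0.5·15.6 = 20.2.
Equilibrium price: P = 76 − 35.8 = 40.2.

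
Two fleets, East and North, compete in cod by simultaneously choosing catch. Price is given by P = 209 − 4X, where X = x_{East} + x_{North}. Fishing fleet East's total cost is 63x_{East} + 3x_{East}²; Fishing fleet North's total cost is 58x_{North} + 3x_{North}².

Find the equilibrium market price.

Fishing fleet East's profit: π = x_{East}(209 − 4(x_{East} + x_{North})) − 63x_{East} − 3x_{East}².
∂π/∂x_{East} = 146 − 14x_{East} − 4x_{North} = 0, so x_{East} = 73/7 − (2/7)x_{North}.
By the same steps for North: x_{North} = 151/14 − (2/7)x_{East}.
Plugging x_{North} into East's best response: x_{East} = 73/7 − (2/7)(151/14 − (2/7)x_{East}) ⇒ (45/49)x_{East} = 360/49, so x_{East} = 8.
Then x_{North} = 151/14 − (2/7)·8 = 8.5.
Equilibrium price: P = 209 − 4·16.5 = 143.

143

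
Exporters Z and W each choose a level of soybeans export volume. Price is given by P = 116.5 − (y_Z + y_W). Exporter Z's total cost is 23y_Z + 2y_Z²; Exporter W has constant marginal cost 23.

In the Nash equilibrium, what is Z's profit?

216.75

Exporter Z's profit: π = y_Z(116.5 − (y_Z + y_W)) − 23y_Z − 2y_Z².
∂π/∂y_Z = 93.5 − 6y_Z − y_W = 0, so y_Z = 187/12 − (1/6)y_W.
For W: ∂π/∂y_W = 93.5 − 2y_W − y_Z = 0 ⇒ y_W = 46.75 − 0.5y_Z.
Substituting the second reaction function into the first: y_Z = 187/12 − (1/6)(46.75 − 0.5y_Z), which gives (11/12)y_Z = 187/24 ⇒ y_Z = 8.5.
Then y_W = 46.75 − 0.5·8.5 = 42.5.
Price P = 116.5 − 51 = 65.5.
Z's profit: (65.5 − 23)·8.5 − 2(8.5)² = 216.75.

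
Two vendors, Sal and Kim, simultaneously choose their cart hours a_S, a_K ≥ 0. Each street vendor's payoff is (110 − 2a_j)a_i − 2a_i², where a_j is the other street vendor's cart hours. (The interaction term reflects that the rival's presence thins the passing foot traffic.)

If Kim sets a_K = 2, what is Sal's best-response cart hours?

Sal's payoff is (110 − 2a_K)a_S − 2a_S².
∂π/∂a_S = 110 − 2a_K − 4a_S = 0, so a_S = 27.5 − 0.5a_K.
At a_K = 2: a_S = 27.5 − 0.5·2 = 26.5.

26.5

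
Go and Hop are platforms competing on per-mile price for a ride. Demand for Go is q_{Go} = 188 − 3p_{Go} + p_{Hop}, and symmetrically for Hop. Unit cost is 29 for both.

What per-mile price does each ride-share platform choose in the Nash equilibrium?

Go's profit: π = (p_{Go} − 29)(188 − 3p_{Go} + p_{Hop}).
∂π/∂p_{Go} = 275 − 6p_{Go} + p_{Hop} = 0 ⇒ p_{Go} = 275/6 + (1/6)p_{Hop}.
Setting p_{Go} = p_{Hop} in the reaction function: p_{Go} = 275/6 + (1/6)p_{Go}, so p_{Go} = (275/6) / (5/6) = 55.

55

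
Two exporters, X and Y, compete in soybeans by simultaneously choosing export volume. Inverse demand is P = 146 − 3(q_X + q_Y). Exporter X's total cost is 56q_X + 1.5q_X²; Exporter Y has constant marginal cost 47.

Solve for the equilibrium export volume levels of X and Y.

Exporter X's profit: π = q_X(146 − 3(q_X + q_Y)) − 56q_X − 1.5q_X².
∂π/∂q_X = 90 − 9q_X − 3q_Y = 0, so q_X = 10 − (1/3)q_Y.
For Y: ∂π/∂q_Y = 99 − 6q_Y − 3q_X = 0 ⇒ q_Y = 16.5 − 0.5q_X.
Plugging q_Y into X's best response: q_X = 10 − (1/3)(16.5 − 0.5q_X) ⇒ (5/6)q_X = 4.5, so q_X = 5.4.
Then q_Y = 16.5 − 0.5·5.4 = 13.8.

5.4, 13.8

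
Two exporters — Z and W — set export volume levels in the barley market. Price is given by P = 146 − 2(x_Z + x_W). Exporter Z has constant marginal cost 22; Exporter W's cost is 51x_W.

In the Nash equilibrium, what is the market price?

Exporter Z's profit: π = x_Z(146 − 2(x_Z + x_W)) − 22x_Z.
∂π/∂x_Z = 124 − 4x_Z − 2x_W = 0, so x_Z = 31 − 0.5x_W.
By the same steps for W: x_W = 23.75 − 0.5x_Z.
Solving the two reaction functions simultaneously: (1 − (−0.5)(−0.5))x_Z = 31 − 0.5·23.75, so 0.75x_Z = 19.125 and x_Z = 25.5.
Then x_W = 23.75 − 0.5·25.5 = 11.
Equilibrium price: P = 146 − 2·36.5 = 73.

73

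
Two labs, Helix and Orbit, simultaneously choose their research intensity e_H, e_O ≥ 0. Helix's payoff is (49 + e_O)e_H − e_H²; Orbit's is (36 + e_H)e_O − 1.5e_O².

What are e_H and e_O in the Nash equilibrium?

36.6, 24.2

Expanding Helix's payoff: 49e_H + e_Oe_H − e_H².
∂π/∂e_H = 49 + e_O − 2e_H = 0, so e_H = 24.5 + 0.5e_O.
Likewise for Orbit: e_O = 12 + (1/3)e_H.
Plugging e_O into Helix's best response: e_H = 24.5 + 0.5(12 + (1/3)e_H) ⇒ (5/6)e_H = 30.5, so e_H = 36.6.
Then e_O = 12 + (1/3)·36.6 = 24.2.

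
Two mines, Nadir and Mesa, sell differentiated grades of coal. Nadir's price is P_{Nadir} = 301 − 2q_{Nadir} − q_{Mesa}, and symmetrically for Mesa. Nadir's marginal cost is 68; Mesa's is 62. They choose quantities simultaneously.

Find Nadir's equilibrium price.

Mine Nadir's profit: π = q_{Nadir}(301 − 2q_{Nadir} − q_{Mesa}) − 68q_{Nadir}.
∂π/∂q_{Nadir} = 233 − 4q_{Nadir} − q_{Mesa} = 0 ⇒ q_{Nadir} = 58.25 − 0.25q_{Mesa}.
Similarly q_{Mesa} = 59.75 − 0.25q_{Nadir}.
Plugging q_{Mesa} into Nadir's best response: q_{Nadir} = 58.25 − 0.25(59.75 − 0.25q_{Nadir}) ⇒ 0.9375q_{Nadir} = 43.3125, so q_{Nadir} = 46.2.
Then q_{Mesa} = 59.75 − 0.25·46.2 = 48.2.
P_{Nadir} = 301 − 2·46.2 − 48.2 = 160.4.

160.4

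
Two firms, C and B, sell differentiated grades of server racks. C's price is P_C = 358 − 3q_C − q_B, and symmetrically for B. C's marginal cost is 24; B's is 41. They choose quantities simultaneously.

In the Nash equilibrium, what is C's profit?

Firm C's profit: π = q_C(358 − 3q_C − q_B) − 24q_C.
∂π/∂q_C = 334 − 6q_C − q_B = 0 ⇒ q_C = 167/3 − (1/6)q_B.
Similarly q_B = 317/6 − (1/6)q_C.
Substituting the second reaction function into the first: q_C = 167/3 − (1/6)(317/6 − (1/6)q_C), which gives (35/36)q_C = 1687/36 ⇒ q_C = 48.2.
Then q_B = 317/6 − (1/6)·48.2 = 44.8.
P_C = 358 − 3·48.2 − 44.8 = 168.6.
Profit = (168.6 − 24)·48.2 = 6969.72.

6969.72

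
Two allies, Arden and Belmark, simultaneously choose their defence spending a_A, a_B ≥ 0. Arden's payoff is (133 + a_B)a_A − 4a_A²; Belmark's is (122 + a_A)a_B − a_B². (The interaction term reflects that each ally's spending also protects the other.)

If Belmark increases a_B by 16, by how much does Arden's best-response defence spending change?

Expanding Arden's payoff: 133a_A + a_Ba_A − 4a_A².
∂π/∂a_A = 133 + a_B − 8a_A = 0, so a_A = 16.625 + 0.125a_B.
The reaction-function slope is 0.125, so a 16-unit rise in a_B moves a_A by 0.125 × 16 = 2. Arden's best response rises — the actions are strategic complements.

2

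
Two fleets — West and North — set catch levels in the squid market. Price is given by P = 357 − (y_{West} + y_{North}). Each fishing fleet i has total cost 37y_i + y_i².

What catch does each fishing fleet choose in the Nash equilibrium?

64

Fishing fleet West's profit: π = y_{West}(357 − (y_{West} + y_{North})) − 37y_{West} − y_{West}².
∂π/∂y_{West} = 320 − 4y_{West} − y_{North} = 0, so y_{West} = 80 − 0.25y_{North}.
By symmetry y_{North} = y_{West}; substituting into the reaction function, 1.25y_{West} = 80 and y_{West} = 64.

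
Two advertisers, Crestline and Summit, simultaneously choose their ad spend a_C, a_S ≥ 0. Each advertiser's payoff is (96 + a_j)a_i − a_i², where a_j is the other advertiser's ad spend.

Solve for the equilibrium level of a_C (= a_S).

Crestline's payoff is (96 + a_S)a_C − a_C².
∂π/∂a_C = 96 + a_S − 2a_C = 0, so a_C = 48 + 0.5a_S.
The game is symmetric, so in equilibrium a_S = a_C: the reaction function gives 0.5a_C = 48, hence a_C = 96.

96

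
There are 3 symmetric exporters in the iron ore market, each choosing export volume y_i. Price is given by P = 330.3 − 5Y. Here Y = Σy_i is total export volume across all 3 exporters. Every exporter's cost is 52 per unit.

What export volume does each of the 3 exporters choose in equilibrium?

13.915

A representative exporter's profit is π_i = y_i(330.3 − 5Y) − 52y_i, with Y = y_i + Σ_{j≠i} y_j.
First-order condition: 278.3 − 10y_i − 5Σ_{j≠i} y_j = 0.
With identical exporters, set every y_j = y: then 278.3 − 10y − 10y = 0, i.e. y = 278.3/20 = 13.915.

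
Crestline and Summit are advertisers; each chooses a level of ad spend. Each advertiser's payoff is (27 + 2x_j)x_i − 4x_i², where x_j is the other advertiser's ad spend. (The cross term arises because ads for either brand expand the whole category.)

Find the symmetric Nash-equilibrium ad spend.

4.5

Crestline's payoff is (27 + 2x_S)x_C − 4x_C².
∂π/∂x_C = 27 + 2x_S − 8x_C = 0, so x_C = 3.375 + 0.25x_S.
Setting x_C = x_S in the reaction function: x_C = 3.375 + 0.25x_C, so x_C = 3.375 / 0.75 = 4.5.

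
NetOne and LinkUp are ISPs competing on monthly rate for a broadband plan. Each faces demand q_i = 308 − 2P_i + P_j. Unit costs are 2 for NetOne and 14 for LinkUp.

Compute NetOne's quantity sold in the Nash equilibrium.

207.2

NetOne's profit: π = (P_{NetOne} − 2)(308 − 2P_{NetOne} + P_{LinkUp}).
∂π/∂P_{NetOne} = 312 − 4P_{NetOne} + P_{LinkUp} = 0 ⇒ P_{NetOne} = 78 + 0.25P_{LinkUp}.
Similarly P_{LinkUp} = 84 + 0.25P_{NetOne}.
Solving the two reaction functions simultaneously: (1 − (0.25)(0.25))P_{NetOne} = 78 + 0.25·84, so 0.9375P_{NetOne} = 99 and P_{NetOne} = 105.6.
Then P_{LinkUp} = 84 + 0.25·105.6 = 110.4.
q_{NetOne} = 308 − 2·105.6 + 110.4 = 207.2.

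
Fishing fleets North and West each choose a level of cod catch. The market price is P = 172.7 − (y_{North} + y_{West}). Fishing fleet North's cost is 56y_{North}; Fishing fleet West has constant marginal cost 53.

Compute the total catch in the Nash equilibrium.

78.8

Fishing fleet North's profit: π = y_{North}(172.7 − (y_{North} + y_{West})) − 56y_{North}.
∂π/∂y_{North} = 116.7 − 2y_{North} − y_{West} = 0, so y_{North} = 58.35 − 0.5y_{West}.
By the same steps for West: y_{West} = 59.85 − 0.5y_{North}.
Plugging y_{West} into North's best response: y_{North} = 58.35 − 0.5(59.85 − 0.5y_{North}) ⇒ 0.75y_{North} = 28.425, so y_{North} = 37.9.
Then y_{West} = 59.85 − 0.5·37.9 = 40.9.
Total catch: 37.9 + 40.9 = 78.8.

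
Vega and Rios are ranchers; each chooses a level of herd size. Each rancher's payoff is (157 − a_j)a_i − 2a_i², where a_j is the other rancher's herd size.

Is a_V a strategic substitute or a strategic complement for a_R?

Vega's payoff is (157 − a_R)a_V − 2a_V².
∂π/∂a_V = 157 − a_R − 4a_V = 0, so a_V = 39.25 − 0.25a_R.
The best-response slope da_V/da_R = −0.25 < 0: the reaction function is downward-sloping, so the choices are strategic substitutes.

strategic substitutes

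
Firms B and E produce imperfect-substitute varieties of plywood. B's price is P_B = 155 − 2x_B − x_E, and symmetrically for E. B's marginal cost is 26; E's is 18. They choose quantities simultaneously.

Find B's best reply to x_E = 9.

30

Firm B's profit: π = x_B(155 − 2x_B − x_E) − 26x_B.
∂π/∂x_B = 129 − 4x_B − x_E = 0 ⇒ x_B = 32.25 − 0.25x_E.
At x_E = 9: x_B = 32.25 − 0.25·9 = 30.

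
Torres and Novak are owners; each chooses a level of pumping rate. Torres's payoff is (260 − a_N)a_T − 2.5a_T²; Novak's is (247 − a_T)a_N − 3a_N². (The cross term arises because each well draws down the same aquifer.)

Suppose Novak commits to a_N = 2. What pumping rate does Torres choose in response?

51.6

Expanding Torres's payoff: 260a_T − a_Na_T − 2.5a_T².
∂π/∂a_T = 260 − a_N − 5a_T = 0, so a_T = 52 − 0.2a_N.
At a_N = 2: a_T = 52 − 0.2·2 = 51.6.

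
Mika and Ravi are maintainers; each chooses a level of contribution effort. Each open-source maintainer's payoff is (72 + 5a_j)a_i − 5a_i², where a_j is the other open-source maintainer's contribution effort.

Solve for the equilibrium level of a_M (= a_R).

Mika's payoff is (72 + 5a_R)a_M − 5a_M².
∂π/∂a_M = 72 + 5a_R − 10a_M = 0, so a_M = 7.2 + 0.5a_R.
Setting a_M = a_R in the reaction function: a_M = 7.2 + 0.5a_M, so a_M = 7.2 / 0.5 = 14.4.

14.4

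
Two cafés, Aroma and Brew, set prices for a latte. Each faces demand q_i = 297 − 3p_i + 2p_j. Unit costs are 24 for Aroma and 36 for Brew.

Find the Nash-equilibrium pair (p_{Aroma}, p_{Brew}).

94.5, 99

Aroma's profit: π = (p_{Aroma} − 24)(297 − 3p_{Aroma} + 2p_{Brew}).
∂π/∂p_{Aroma} = 369 − 6p_{Aroma} + 2p_{Brew} = 0 ⇒ p_{Aroma} = 61.5 + (1/3)p_{Brew}.
Similarly p_{Brew} = 67.5 + (1/3)p_{Aroma}.
Substituting the second reaction function into the first: p_{Aroma} = 61.5 + (1/3)(67.5 + (1/3)p_{Aroma}), which gives (8/9)p_{Aroma} = 84 ⇒ p_{Aroma} = 94.5.
Then p_{Brew} = 67.5 + (1/3)·94.5 = 99.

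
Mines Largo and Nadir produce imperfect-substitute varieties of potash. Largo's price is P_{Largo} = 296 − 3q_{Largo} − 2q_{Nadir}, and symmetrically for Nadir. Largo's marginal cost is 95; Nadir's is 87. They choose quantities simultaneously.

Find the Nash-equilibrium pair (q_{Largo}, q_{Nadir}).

24.625, 26.625

Mine Largo's profit: π = q_{Largo}(296 − 3q_{Largo} − 2q_{Nadir}) − 95q_{Largo}.
∂π/∂q_{Largo} = 201 − 6q_{Largo} − 2q_{Nadir} = 0 ⇒ q_{Largo} = 33.5 − (1/3)q_{Nadir}.
Similarly q_{Nadir} = 209/6 − (1/3)q_{Largo}.
Solving the two reaction functions simultaneously: (1 − (−1/3)(−1/3))q_{Largo} = 33.5 − (1/3)·(209/6), so (8/9)q_{Largo} = 197/9 and q_{Largo} = 24.625.
Then q_{Nadir} = 209/6 − (1/3)·24.625 = 26.625.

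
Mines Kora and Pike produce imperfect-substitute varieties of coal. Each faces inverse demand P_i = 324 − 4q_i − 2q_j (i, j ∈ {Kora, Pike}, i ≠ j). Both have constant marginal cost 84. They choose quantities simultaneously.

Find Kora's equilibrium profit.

Mine Kora's profit: π = q_{Kora}(324 − 4q_{Kora} − 2q_{Pike}) − 84q_{Kora}.
∂π/∂q_{Kora} = 240 − 8q_{Kora} − 2q_{Pike} = 0 ⇒ q_{Kora} = 30 − 0.25q_{Pike}.
Setting q_{Kora} = q_{Pike} in the reaction function: q_{Kora} = 30 − 0.25q_{Kora}, so q_{Kora} = 30 / 1.25 = 24.
P_{Kora} = 324 − 4·24 − 2·24 = 180.
Profit = (180 − 84)·24 = 2304.

2304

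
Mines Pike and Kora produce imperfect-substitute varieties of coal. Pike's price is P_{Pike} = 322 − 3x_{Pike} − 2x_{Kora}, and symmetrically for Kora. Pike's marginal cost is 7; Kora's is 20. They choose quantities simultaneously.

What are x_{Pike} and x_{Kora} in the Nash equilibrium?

Mine Pike's profit: π = x_{Pike}(322 − 3x_{Pike} − 2x_{Kora}) − 7x_{Pike}.
∂π/∂x_{Pike} = 315 − 6x_{Pike} − 2x_{Kora} = 0 ⇒ x_{Pike} = 52.5 − (1/3)x_{Kora}.
Similarly x_{Kora} = 151/3 − (1/3)x_{Pike}.
Solving the two reaction functions simultaneously: (1 − (−1/3)(−1/3))x_{Pike} = 52.5 − (1/3)·(151/3), so (8/9)x_{Pike} = 643/18 and x_{Pike} = 40.1875.
Then x_{Kora} = 151/3 − (1/3)·40.1875 = 36.9375.

40.1875, 36.9375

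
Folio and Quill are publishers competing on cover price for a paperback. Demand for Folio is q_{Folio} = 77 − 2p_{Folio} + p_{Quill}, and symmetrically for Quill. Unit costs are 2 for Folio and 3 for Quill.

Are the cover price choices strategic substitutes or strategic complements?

strategic complements

Folio's profit: π = (p_{Folio} − 2)(77 − 2p_{Folio} + p_{Quill}).
∂π/∂p_{Folio} = 81 − 4p_{Folio} + p_{Quill} = 0 ⇒ p_{Folio} = 20.25 + 0.25p_{Quill}.
The best-response slope dp_{Folio}/dp_{Quill} = 0.25 > 0: the reaction function is upward-sloping, so the choices are strategic complements.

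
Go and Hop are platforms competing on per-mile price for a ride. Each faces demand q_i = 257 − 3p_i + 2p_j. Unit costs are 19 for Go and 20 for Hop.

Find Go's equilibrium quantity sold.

Go's profit: π = (p_{Go} − 19)(257 − 3p_{Go} + 2p_{Hop}).
∂π/∂p_{Go} = 314 − 6p_{Go} + 2p_{Hop} = 0 ⇒ p_{Go} = 157/3 + (1/3)p_{Hop}.
Similarly p_{Hop} = 317/6 + (1/3)p_{Go}.
Substituting the second reaction function into the first: p_{Go} = 157/3 + (1/3)(317/6 + (1/3)p_{Go}), which gives (8/9)p_{Go} = 1259/18 ⇒ p_{Go} = 78.6875.
Then p_{Hop} = 317/6 + (1/3)·78.6875 = 79.0625.
q_{Go} = 257 − 3·78.6875 + 2·79.0625 = 179.0625.

179.0625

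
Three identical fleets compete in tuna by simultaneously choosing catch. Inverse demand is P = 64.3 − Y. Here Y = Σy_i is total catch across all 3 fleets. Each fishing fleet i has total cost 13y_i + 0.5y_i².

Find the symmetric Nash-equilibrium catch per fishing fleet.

A representative fishing fleet's profit is π_i = y_i(64.3 − Y) − 13y_i − 0.5y_i², with Y = y_i + Σ_{j≠i} y_j.
First-order condition: 51.3 − 3y_i − Σ_{j≠i} y_j = 0.
Imposing symmetry (y_j = y for all j) turns Σ_{j≠i} y_j into 2y, so 51.3 = 5y and y = 10.26.

10.26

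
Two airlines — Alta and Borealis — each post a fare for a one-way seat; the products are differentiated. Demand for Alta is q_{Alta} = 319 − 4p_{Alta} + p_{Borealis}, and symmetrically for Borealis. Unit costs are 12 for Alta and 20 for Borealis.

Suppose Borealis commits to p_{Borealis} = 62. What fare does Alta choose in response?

53.625

Alta's profit: π = (p_{Alta} − 12)(319 − 4p_{Alta} + p_{Borealis}).
∂π/∂p_{Alta} = 367 − 8p_{Alta} + p_{Borealis} = 0 ⇒ p_{Alta} = 45.875 + 0.125p_{Borealis}.
At p_{Borealis} = 62: p_{Alta} = 45.875 + 0.125·62 = 53.625.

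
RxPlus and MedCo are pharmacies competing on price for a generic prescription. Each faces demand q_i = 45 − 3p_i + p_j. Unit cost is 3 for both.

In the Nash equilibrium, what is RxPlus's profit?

182.52

RxPlus's profit: π = (p_{RxPlus} − 3)(45 − 3p_{RxPlus} + p_{MedCo}).
∂π/∂p_{RxPlus} = 54 − 6p_{RxPlus} + p_{MedCo} = 0 ⇒ p_{RxPlus} = 9 + (1/6)p_{MedCo}.
The game is symmetric, so in equilibrium p_{MedCo} = p_{RxPlus}: the reaction function gives (5/6)p_{RxPlus} = 9, hence p_{RxPlus} = 10.8.
q_{RxPlus} = 45 − 3·10.8 + 10.8 = 23.4.
Profit = (10.8 − 3)·23.4 = 182.52.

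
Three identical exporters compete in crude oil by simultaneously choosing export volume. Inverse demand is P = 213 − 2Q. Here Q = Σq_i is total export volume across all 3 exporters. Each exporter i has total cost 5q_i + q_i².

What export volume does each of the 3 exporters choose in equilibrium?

20.8

A representative exporter's profit is π_i = q_i(213 − 2Q) − 5q_i − q_i², with Q = q_i + Σ_{j≠i} q_j.
First-order condition: 208 − 6q_i − 2Σ_{j≠i} q_j = 0.
In a symmetric equilibrium every exporter chooses the same q, so Σ_{j≠i} q_j = 2q. The condition becomes 208 − 10q = 0, giving q = 208/10 = 20.8.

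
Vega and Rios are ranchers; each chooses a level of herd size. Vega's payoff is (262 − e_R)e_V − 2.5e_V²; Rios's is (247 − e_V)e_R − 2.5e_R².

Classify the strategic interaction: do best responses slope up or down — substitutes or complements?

Expanding Vega's payoff: 262e_V − e_Re_V − 2.5e_V².
∂π/∂e_V = 262 − e_R − 5e_V = 0, so e_V = 52.4 − 0.2e_R.
The best-response slope de_V/de_R = −0.2 < 0: the reaction function is downward-sloping, so the choices are strategic substitutes.

strategic substitutes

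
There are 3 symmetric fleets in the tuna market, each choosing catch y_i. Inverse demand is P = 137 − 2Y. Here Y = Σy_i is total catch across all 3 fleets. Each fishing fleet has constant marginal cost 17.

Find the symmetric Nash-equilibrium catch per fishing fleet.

A representative fishing fleet's profit is π_i = y_i(137 − 2Y) − 17y_i, with Y = y_i + Σ_{j≠i} y_j.
First-order condition: 120 − 4y_i − 2Σ_{j≠i} y_j = 0.
With identical fishing fleets, set every y_j = y: then 120 − 4y − 4y = 0, i.e. y = 120/8 = 15.

15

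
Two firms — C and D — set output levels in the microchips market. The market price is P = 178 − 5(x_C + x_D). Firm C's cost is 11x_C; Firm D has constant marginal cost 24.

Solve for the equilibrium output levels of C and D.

12, 9.4

Firm C's profit: π = x_C(178 − 5(x_C + x_D)) − 11x_C.
∂π/∂x_C = 167 − 10x_C − 5x_D = 0, so x_C = 16.7 − 0.5x_D.
By the same steps for D: x_D = 15.4 − 0.5x_C.
Substituting the second reaction function into the first: x_C = 16.7 − 0.5(15.4 − 0.5x_C), which gives 0.75x_C = 9 ⇒ x_C = 12.
Then x_D = 15.4 − 0.5·12 = 9.4.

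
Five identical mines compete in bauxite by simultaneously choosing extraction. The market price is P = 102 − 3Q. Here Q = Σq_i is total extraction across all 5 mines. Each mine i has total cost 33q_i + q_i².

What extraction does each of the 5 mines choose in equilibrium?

A representative mine's profit is π_i = q_i(102 − 3Q) − 33q_i − q_i², with Q = q_i + Σ_{j≠i} q_j.
First-order condition: 69 − 8q_i − 3Σ_{j≠i} q_j = 0.
Imposing symmetry (q_j = q for all j) turns Σ_{j≠i} q_j into 4q, so 69 = 20q and q = 3.45.

3.45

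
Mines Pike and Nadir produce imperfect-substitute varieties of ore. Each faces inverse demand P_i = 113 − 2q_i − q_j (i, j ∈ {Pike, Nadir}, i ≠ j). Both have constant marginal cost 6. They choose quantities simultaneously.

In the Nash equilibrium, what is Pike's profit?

Mine Pike's profit: π = q_{Pike}(113 − 2q_{Pike} − q_{Nadir}) − 6q_{Pike}.
∂π/∂q_{Pike} = 107 − 4q_{Pike} − q_{Nadir} = 0 ⇒ q_{Pike} = 26.75 − 0.25q_{Nadir}.
Setting q_{Pike} = q_{Nadir} in the reaction function: q_{Pike} = 26.75 − 0.25q_{Pike}, so q_{Pike} = 26.75 / 1.25 = 21.4.
P_{Pike} = 113 − 2·21.4 − 21.4 = 48.8.
Profit = (48.8 − 6)·21.4 = 915.92.

915.92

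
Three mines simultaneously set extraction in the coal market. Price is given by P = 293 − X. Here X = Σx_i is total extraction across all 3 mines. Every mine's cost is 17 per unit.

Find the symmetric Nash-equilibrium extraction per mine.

A representative mine's profit is π_i = x_i(293 − X) − 17x_i, with X = x_i + Σ_{j≠i} x_j.
First-order condition: 276 − 2x_i − Σ_{j≠i} x_j = 0.
With identical mines, set every x_j = x: then 276 − 2x − 2x = 0, i.e. x = 276/4 = 69.

69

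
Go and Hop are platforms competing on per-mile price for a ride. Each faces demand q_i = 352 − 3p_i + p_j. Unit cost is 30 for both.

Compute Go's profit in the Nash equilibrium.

Go's profit: π = (p_{Go} − 30)(352 − 3p_{Go} + p_{Hop}).
∂π/∂p_{Go} = 442 − 6p_{Go} + p_{Hop} = 0 ⇒ p_{Go} = 221/3 + (1/6)p_{Hop}.
By symmetry p_{Hop} = p_{Go}; substituting into the reaction function, (5/6)p_{Go} = 221/3 and p_{Go} = 88.4.
q_{Go} = 352 − 3·88.4 + 88.4 = 175.2.
Profit = (88.4 − 30)·175.2 = 10231.68.

10231.68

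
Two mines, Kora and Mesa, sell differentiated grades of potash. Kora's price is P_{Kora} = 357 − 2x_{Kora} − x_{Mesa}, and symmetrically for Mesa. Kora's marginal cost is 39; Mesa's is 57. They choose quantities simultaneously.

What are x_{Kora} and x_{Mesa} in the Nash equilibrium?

Mine Kora's profit: π = x_{Kora}(357 − 2x_{Kora} − x_{Mesa}) − 39x_{Kora}.
∂π/∂x_{Kora} = 318 − 4x_{Kora} − x_{Mesa} = 0 ⇒ x_{Kora} = 79.5 − 0.25x_{Mesa}.
Similarly x_{Mesa} = 75 − 0.25x_{Kora}.
Substituting the second reaction function into the first: x_{Kora} = 79.5 − 0.25(75 − 0.25x_{Kora}), which gives 0.9375x_{Kora} = 60.75 ⇒ x_{Kora} = 64.8.
Then x_{Mesa} = 75 − 0.25·64.8 = 58.8.

64.8, 58.8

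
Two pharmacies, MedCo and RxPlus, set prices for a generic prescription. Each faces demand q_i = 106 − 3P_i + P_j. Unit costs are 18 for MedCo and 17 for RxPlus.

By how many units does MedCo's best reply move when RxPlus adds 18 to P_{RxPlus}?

MedCo's profit: π = (P_{MedCo} − 18)(106 − 3P_{MedCo} + P_{RxPlus}).
∂π/∂P_{MedCo} = 160 − 6P_{MedCo} + P_{RxPlus} = 0 ⇒ P_{MedCo} = 80/3 + (1/6)P_{RxPlus}.
The reaction-function slope is 1/6, so an 18-unit rise in P_{RxPlus} moves P_{MedCo} by 1/6 × 18 = 3. MedCo's best response rises — the actions are strategic complements.

3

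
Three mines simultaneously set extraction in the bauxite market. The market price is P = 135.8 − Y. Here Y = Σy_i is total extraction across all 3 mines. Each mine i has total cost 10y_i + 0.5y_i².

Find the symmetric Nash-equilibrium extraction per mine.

25.16

A representative mine's profit is π_i = y_i(135.8 − Y) − 10y_i − 0.5y_i², with Y = y_i + Σ_{j≠i} y_j.
First-order condition: 125.8 − 3y_i − Σ_{j≠i} y_j = 0.
Imposing symmetry (y_j = y for all j) turns Σ_{j≠i} y_j into 2y, so 125.8 = 5y and y = 25.16.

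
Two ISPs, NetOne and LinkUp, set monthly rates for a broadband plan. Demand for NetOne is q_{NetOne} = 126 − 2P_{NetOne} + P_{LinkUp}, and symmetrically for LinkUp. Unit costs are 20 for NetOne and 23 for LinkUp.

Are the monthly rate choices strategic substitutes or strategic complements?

strategic complements

NetOne's profit: π = (P_{NetOne} − 20)(126 − 2P_{NetOne} + P_{LinkUp}).
∂π/∂P_{NetOne} = 166 − 4P_{NetOne} + P_{LinkUp} = 0 ⇒ P_{NetOne} = 41.5 + 0.25P_{LinkUp}.
The best-response slope dP_{NetOne}/dP_{LinkUp} = 0.25 > 0: the reaction function is upward-sloping, so the choices are strategic complements.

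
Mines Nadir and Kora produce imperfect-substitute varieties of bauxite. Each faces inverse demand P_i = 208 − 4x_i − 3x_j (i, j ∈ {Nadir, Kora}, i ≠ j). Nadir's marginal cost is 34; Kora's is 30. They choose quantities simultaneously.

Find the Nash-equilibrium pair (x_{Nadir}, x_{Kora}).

15.6, 16.4

Mine Nadir's profit: π = x_{Nadir}(208 − 4x_{Nadir} − 3x_{Kora}) − 34x_{Nadir}.
∂π/∂x_{Nadir} = 174 − 8x_{Nadir} − 3x_{Kora} = 0 ⇒ x_{Nadir} = 21.75 − 0.375x_{Kora}.
Similarly x_{Kora} = 22.25 − 0.375x_{Nadir}.
Plugging x_{Kora} into Nadir's best response: x_{Nadir} = 21.75 − 0.375(22.25 − 0.375x_{Nadir}) ⇒ (55/64)x_{Nadir} = 429/32, so x_{Nadir} = 15.6.
Then x_{Kora} = 22.25 − 0.375·15.6 = 16.4.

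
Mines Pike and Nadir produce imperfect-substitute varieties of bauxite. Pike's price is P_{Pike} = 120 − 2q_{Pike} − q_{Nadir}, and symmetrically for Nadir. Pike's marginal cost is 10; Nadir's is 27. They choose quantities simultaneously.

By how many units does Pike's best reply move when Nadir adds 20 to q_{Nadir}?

-5

Mine Pike's profit: π = q_{Pike}(120 − 2q_{Pike} − q_{Nadir}) − 10q_{Pike}.
∂π/∂q_{Pike} = 110 − 4q_{Pike} − q_{Nadir} = 0 ⇒ q_{Pike} = 27.5 − 0.25q_{Nadir}.
The reaction-function slope is −0.25, so a 20-unit rise in q_{Nadir} moves q_{Pike} by −0.25 × 20 = −5. Pike's best response falls — the actions are strategic substitutes.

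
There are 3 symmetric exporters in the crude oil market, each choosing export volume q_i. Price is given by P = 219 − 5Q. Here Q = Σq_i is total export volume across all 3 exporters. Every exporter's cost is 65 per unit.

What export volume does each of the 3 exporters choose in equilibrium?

A representative exporter's profit is π_i = q_i(219 − 5Q) − 65q_i, with Q = q_i + Σ_{j≠i} q_j.
First-order condition: 154 − 10q_i − 5Σ_{j≠i} q_j = 0.
In a symmetric equilibrium every exporter chooses the same q, so Σ_{j≠i} q_j = 2q. The condition becomes 154 − 20q = 0, giving q = 154/20 = 7.7.

7.7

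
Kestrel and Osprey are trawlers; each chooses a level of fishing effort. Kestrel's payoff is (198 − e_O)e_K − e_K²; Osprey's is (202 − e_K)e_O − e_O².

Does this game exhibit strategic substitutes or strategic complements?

Expanding Kestrel's payoff: 198e_K − e_Oe_K − e_K².
∂π/∂e_K = 198 − e_O − 2e_K = 0, so e_K = 99 − 0.5e_O.
The best-response slope de_K/de_O = −0.5 < 0: the reaction function is downward-sloping, so the choices are strategic substitutes.

strategic substitutes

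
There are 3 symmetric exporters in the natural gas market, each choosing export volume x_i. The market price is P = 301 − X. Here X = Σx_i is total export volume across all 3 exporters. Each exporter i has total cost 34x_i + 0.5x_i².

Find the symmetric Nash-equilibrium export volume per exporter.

A representative exporter's profit is π_i = x_i(301 − X) − 34x_i − 0.5x_i², with X = x_i + Σ_{j≠i} x_j.
First-order condition: 267 − 3x_i − Σ_{j≠i} x_j = 0.
With identical exporters, set every x_j = x: then 267 − 3x − 2x = 0, i.e. x = 267/5 = 53.4.

53.4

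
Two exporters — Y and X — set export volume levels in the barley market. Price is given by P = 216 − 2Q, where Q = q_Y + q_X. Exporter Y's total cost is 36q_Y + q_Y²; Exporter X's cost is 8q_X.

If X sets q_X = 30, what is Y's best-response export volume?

Exporter Y's profit: π = q_Y(216 − 2(q_Y + q_X)) − 36q_Y − q_Y².
∂π/∂q_Y = 180 − 6q_Y − 2q_X = 0, so q_Y = 30 − (1/3)q_X.
At q_X = 30: q_Y = 30 − (1/3)·30 = 20.

20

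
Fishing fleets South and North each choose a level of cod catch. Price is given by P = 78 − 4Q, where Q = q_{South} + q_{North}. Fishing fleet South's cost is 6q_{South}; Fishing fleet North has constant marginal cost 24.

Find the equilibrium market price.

36

Fishing fleet South's profit: π = q_{South}(78 − 4(q_{South} + q_{North})) − 6q_{South}.
∂π/∂q_{South} = 72 − 8q_{South} − 4q_{North} = 0, so q_{South} = 9 − 0.5q_{North}.
By the same steps for North: q_{North} = 6.75 − 0.5q_{South}.
Solving the two reaction functions simultaneously: (1 − (−0.5)(−0.5))q_{South} = 9 − 0.5·6.75, so 0.75q_{South} = 5.625 and q_{South} = 7.5.
Then q_{North} = 6.75 − 0.5·7.5 = 3.
Equilibrium price: P = 78 − 4·10.5 = 36.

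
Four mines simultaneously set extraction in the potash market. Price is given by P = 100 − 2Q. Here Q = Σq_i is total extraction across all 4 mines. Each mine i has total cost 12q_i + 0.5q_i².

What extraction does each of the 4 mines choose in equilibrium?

8

A representative mine's profit is π_i = q_i(100 − 2Q) − 12q_i − 0.5q_i², with Q = q_i + Σ_{j≠i} q_j.
First-order condition: 88 − 5q_i − 2Σ_{j≠i} q_j = 0.
Imposing symmetry (q_j = q for all j) turns Σ_{j≠i} q_j into 3q, so 88 = 11q and q = 8.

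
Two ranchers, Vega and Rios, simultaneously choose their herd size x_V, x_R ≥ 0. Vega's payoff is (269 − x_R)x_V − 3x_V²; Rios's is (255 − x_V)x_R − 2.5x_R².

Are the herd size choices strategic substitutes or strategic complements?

Expanding Vega's payoff: 269x_V − x_Rx_V − 3x_V².
∂π/∂x_V = 269 − x_R − 6x_V = 0, so x_V = 269/6 − (1/6)x_R.
The best-response slope dx_V/dx_R = −1/6 < 0: the reaction function is downward-sloping, so the choices are strategic substitutes.

strategic substitutes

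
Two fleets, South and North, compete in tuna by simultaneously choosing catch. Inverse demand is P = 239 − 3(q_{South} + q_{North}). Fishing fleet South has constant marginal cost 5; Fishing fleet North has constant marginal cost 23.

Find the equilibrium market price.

89

Fishing fleet South's profit: π = q_{South}(239 − 3(q_{South} + q_{North})) − 5q_{South}.
∂π/∂q_{South} = 234 − 6q_{South} − 3q_{North} = 0, so q_{South} = 39 − 0.5q_{North}.
By the same steps for North: q_{North} = 36 − 0.5q_{South}.
Plugging q_{North} into South's best response: q_{South} = 39 − 0.5(36 − 0.5q_{South}) ⇒ 0.75q_{South} = 21, so q_{South} = 28.
Then q_{North} = 36 − 0.5·28 = 22.
Equilibrium price: P = 239 − 3·50 = 89.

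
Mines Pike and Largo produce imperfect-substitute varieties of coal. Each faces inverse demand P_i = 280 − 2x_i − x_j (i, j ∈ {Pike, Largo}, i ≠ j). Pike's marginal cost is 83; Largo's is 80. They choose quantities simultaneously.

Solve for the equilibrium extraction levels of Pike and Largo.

Mine Pike's profit: π = x_{Pike}(280 − 2x_{Pike} − x_{Largo}) − 83x_{Pike}.
∂π/∂x_{Pike} = 197 − 4x_{Pike} − x_{Largo} = 0 ⇒ x_{Pike} = 49.25 − 0.25x_{Largo}.
Similarly x_{Largo} = 50 − 0.25x_{Pike}.
Plugging x_{Largo} into Pike's best response: x_{Pike} = 49.25 − 0.25(50 − 0.25x_{Pike}) ⇒ 0.9375x_{Pike} = 36.75, so x_{Pike} = 39.2.
Then x_{Largo} = 50 − 0.25·39.2 = 40.2.

39.2, 40.2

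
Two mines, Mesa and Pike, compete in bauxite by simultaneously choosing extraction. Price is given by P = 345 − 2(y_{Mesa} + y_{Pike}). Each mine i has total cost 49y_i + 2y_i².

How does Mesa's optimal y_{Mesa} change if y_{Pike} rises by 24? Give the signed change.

Mine Mesa's profit: π = y_{Mesa}(345 − 2(y_{Mesa} + y_{Pike})) − 49y_{Mesa} − 2y_{Mesa}².
∂π/∂y_{Mesa} = 296 − 8y_{Mesa} − 2y_{Pike} = 0, so y_{Mesa} = 37 − 0.25y_{Pike}.
The reaction-function slope is −0.25, so a 24-unit rise in y_{Pike} moves y_{Mesa} by −0.25 × 24 = −6. Mesa's best response falls — the actions are strategic substitutes.

-6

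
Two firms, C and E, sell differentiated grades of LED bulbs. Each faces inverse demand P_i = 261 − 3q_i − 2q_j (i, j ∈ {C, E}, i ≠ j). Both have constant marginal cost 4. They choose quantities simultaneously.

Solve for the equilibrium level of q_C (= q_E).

32.125

Firm C's profit: π = q_C(261 − 3q_C − 2q_E) − 4q_C.
∂π/∂q_C = 257 − 6q_C − 2q_E = 0 ⇒ q_C = 257/6 − (1/3)q_E.
The game is symmetric, so in equilibrium q_E = q_C: the reaction function gives (4/3)q_C = 257/6, hence q_C = 32.125.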